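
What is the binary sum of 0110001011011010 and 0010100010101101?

Add column by column from the right: bit + bit + carry-in; write the sum mod 2, carry 1 when the sum is 2 or 3.
carry:  1100000111110000
        0110001011011010
+       0010100010101101
------------------------
       01000101110000111
(the carry out of the leftmost column, 0, becomes the leading bit)
Decimal check:
  0110001011011010 = 16384 + 8192 + 512 + 128 + 64 + 16 + 8 + 2 = 25306
  0010100010101101 = 8192 + 2048 + 128 + 32 + 8 + 4 + 1 = 10413
  25306 + 10413 = 35719, and 01000101110000111 = 32768 + 2048 + 512 + 256 + 128 + 4 + 2 + 1 = 35719 ✓



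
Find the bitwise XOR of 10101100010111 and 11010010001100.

XOR: 1 when bits differ
  10101100010111
^ 11010010001100
----------------
  01111110011011
Decimal: 11031 ^ 13452 = 8091



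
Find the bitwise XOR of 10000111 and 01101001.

XOR: 1 when bits differ
  10000111
^ 01101001
----------
  11101110
Decimal: 135 ^ 105 = 238



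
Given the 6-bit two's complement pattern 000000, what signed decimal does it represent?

Binary: 000000
Sign bit: 0 (non-negative)
Read directly as an unsigned value:
000000 = 0
Value: 0



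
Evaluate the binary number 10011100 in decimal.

Sum of powers of 2 for each 1-bit:
2^2 + 2^3 + 2^4 + 2^7
= 4 + 8 + 16 + 128
= 156



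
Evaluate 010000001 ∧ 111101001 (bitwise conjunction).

AND: 1 only when both bits are 1
  010000001
& 111101001
-----------
  010000001
Decimal: 129 & 489 = 129



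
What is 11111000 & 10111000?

AND: 1 only when both bits are 1
  11111000
& 10111000
----------
  10111000
Decimal: 248 & 184 = 184



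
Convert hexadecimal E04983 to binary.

Convert each hex digit to 4 bits:
  E = 1110
  0 = 0000
  4 = 0100
  9 = 1001
  8 = 1000
  3 = 0011
Concatenate: 111000000100100110000011



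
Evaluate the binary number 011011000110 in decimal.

Sum of powers of 2 for each 1-bit:
2^1 + 2^2 + 2^6 + 2^7 + 2^9 + 2^10
= 2 + 4 + 64 + 128 + 512 + 1024
= 1734



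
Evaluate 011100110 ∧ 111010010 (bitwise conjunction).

AND: 1 only when both bits are 1
  011100110
& 111010010
-----------
  011000010
Decimal: 230 & 466 = 194



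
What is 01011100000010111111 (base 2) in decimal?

Sum of powers of 2 for each 1-bit:
2^0 + 2^1 + 2^2 + 2^3 + 2^4 + 2^5 + 2^7 + 2^14 + 2^15 + 2^16 + 2^18
= 1 + 2 + 4 + 8 + 16 + 32 + 128 + 16384 + 32768 + 65536 + 262144
= 377023



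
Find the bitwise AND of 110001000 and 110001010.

AND: 1 only when both bits are 1
  110001000
& 110001010
-----------
  110001000
Decimal: 392 & 394 = 392



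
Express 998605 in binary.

Using repeated division by 2:
998605 ÷ 2 = 499302 remainder 1
499302 ÷ 2 = 249651 remainder 0
249651 ÷ 2 = 124825 remainder 1
124825 ÷ 2 = 62412 remainder 1
62412 ÷ 2 = 31206 remainder 0
31206 ÷ 2 = 15603 remainder 0
15603 ÷ 2 = 7801 remainder 1
7801 ÷ 2 = 3900 remainder 1
3900 ÷ 2 = 1950 remainder 0
1950 ÷ 2 = 975 remainder 0
975 ÷ 2 = 487 remainder 1
487 ÷ 2 = 243 remainder 1
243 ÷ 2 = 121 remainder 1
121 ÷ 2 = 60 remainder 1
60 ÷ 2 = 30 remainder 0
30 ÷ 2 = 15 remainder 0
15 ÷ 2 = 7 remainder 1
7 ÷ 2 = 3 remainder 1
3 ÷ 2 = 1 remainder 1
1 ÷ 2 = 0 remainder 1
Reading remainders bottom to top: 11110011110011001101



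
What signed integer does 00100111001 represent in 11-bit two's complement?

Binary: 00100111001
Sign bit: 0 (non-negative)
Read directly as an unsigned value:
00100111001 = 256 + 32 + 16 + 8 + 1 = 313
Value: 313



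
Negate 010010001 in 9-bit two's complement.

Original: 010010001
Step 1 - Invert all bits: 101101110
Step 2 - Add 1: 101101111
Verification: 010010001 + 101101111 = 1000000000; discarding the end carry (carry out of the top bit) leaves the 9-bit value 000000000, as required for x + (-x)



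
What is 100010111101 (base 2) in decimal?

Sum of powers of 2 for each 1-bit:
2^0 + 2^2 + 2^3 + 2^4 + 2^5 + 2^7 + 2^11
= 1 + 4 + 8 + 16 + 32 + 128 + 2048
= 2237



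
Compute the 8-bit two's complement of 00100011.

Original: 00100011
Step 1 - Invert all bits: 11011100
Step 2 - Add 1: 11011101
Verification: 00100011 + 11011101 = 100000000; discarding the end carry (carry out of the top bit) leaves the 8-bit value 00000000, as required for x + (-x)



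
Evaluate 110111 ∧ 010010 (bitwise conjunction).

AND: 1 only when both bits are 1
  110111
& 010010
--------
  010010
Decimal: 55 & 18 = 18



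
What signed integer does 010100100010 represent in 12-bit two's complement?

Binary: 010100100010
Sign bit: 0 (non-negative)
Read directly as an unsigned value:
010100100010 = 1024 + 256 + 32 + 2 = 1314
Value: 1314



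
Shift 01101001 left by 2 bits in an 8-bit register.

Original: 01101001 (decimal 105)
Shift left by 2 positions
Append 2 zeros on the right and drop the 2 high bits that overflow the 8-bit width
Result: 10100100 (decimal 164)
Equivalent: 105 << 2 = 105 × 2^2 = 420, truncated to 8 bits = 164



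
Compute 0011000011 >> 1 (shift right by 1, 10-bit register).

Original: 0011000011 (decimal 195)
Shift right by 1 position
Drop the 1 low bit; fill with zero on the left
Result: 0001100001 (decimal 97)
Equivalent: 195 >> 1 = 195 ÷ 2^1 = 97



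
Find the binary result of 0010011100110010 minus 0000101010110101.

Method 1 - Direct subtraction (column by column from the right: bit − bit − borrow-in; if negative, add 2 and borrow 1 from the next column):
borrow: 0011000111111010
        0010011100110010
-       0000101010110101
------------------------
        0001110001111101

Method 2 - Add two's complement:
Two's complement of 0000101010110101: invert → 1111010101001010, add 1 → 1111010101001011
  0010011100110010
+ 1111010101001011
------------------
 10001110001111101  (end carry out of the top bit = 1)
Discarding the end carry: 0001110001111101
Decimal check:
  0010011100110010 = 8192 + 1024 + 512 + 256 + 32 + 16 + 2 = 10034
  0000101010110101 = 2048 + 512 + 128 + 32 + 16 + 4 + 1 = 2741
  10034 - 2741 = 7293, and 0001110001111101 = 4096 + 2048 + 1024 + 64 + 32 + 16 + 8 + 4 + 1 = 7293 ✓



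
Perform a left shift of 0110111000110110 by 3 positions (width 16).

Original: 0110111000110110 (decimal 28214)
Shift left by 3 positions
Append 3 zeros on the right and drop the 3 high bits that overflow the 16-bit width
Result: 0111000110110000 (decimal 29104)
Equivalent: 28214 << 3 = 28214 × 2^3 = 225712, truncated to 16 bits = 29104



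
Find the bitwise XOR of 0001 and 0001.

XOR: 1 when bits differ
  0001
^ 0001
------
  0000
Decimal: 1 ^ 1 = 0



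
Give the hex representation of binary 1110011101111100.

Group into 4-bit nibbles from right:
  1110 = E
  0111 = 7
  0111 = 7
  1100 = C
Result: E77C



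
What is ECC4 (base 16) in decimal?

Expand by place value (powers of 16):
Digit values: E = 14, C = 12
ECC4 = 14 × 16^3 + 12 × 16^2 + 12 × 16^1 + 4 × 16^0
= 14 × 4096 + 12 × 256 + 12 × 16 + 4 × 1
= 57344 + 3072 + 192 + 4
= 60612



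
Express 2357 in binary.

Using repeated division by 2:
2357 ÷ 2 = 1178 remainder 1
1178 ÷ 2 = 589 remainder 0
589 ÷ 2 = 294 remainder 1
294 ÷ 2 = 147 remainder 0
147 ÷ 2 = 73 remainder 1
73 ÷ 2 = 36 remainder 1
36 ÷ 2 = 18 remainder 0
18 ÷ 2 = 9 remainder 0
9 ÷ 2 = 4 remainder 1
4 ÷ 2 = 2 remainder 0
2 ÷ 2 = 1 remainder 0
1 ÷ 2 = 0 remainder 1
Reading remainders bottom to top: 100100110101



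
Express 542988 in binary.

Using repeated division by 2:
542988 ÷ 2 = 271494 remainder 0
271494 ÷ 2 = 135747 remainder 0
135747 ÷ 2 = 67873 remainder 1
67873 ÷ 2 = 33936 remainder 1
33936 ÷ 2 = 16968 remainder 0
16968 ÷ 2 = 8484 remainder 0
8484 ÷ 2 = 4242 remainder 0
4242 ÷ 2 = 2121 remainder 0
2121 ÷ 2 = 1060 remainder 1
1060 ÷ 2 = 530 remainder 0
530 ÷ 2 = 265 remainder 0
265 ÷ 2 = 132 remainder 1
132 ÷ 2 = 66 remainder 0
66 ÷ 2 = 33 remainder 0
33 ÷ 2 = 16 remainder 1
16 ÷ 2 = 8 remainder 0
8 ÷ 2 = 4 remainder 0
4 ÷ 2 = 2 remainder 0
2 ÷ 2 = 1 remainder 0
1 ÷ 2 = 0 remainder 1
Reading remainders bottom to top: 10000100100100001100



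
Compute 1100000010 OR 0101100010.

OR: 1 when either bit is 1
  1100000010
| 0101100010
------------
  1101100010
Decimal: 770 | 354 = 866



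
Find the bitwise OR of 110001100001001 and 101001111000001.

OR: 1 when either bit is 1
  110001100001001
| 101001111000001
-----------------
  111001111001001
Decimal: 25353 | 21441 = 29641



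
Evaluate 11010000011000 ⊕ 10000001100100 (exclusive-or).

XOR: 1 when bits differ
  11010000011000
^ 10000001100100
----------------
  01010001111100
Decimal: 13336 ^ 8292 = 5244



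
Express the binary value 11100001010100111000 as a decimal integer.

Sum of powers of 2 for each 1-bit:
2^3 + 2^4 + 2^5 + 2^8 + 2^10 + 2^12 + 2^17 + 2^18 + 2^19
= 8 + 16 + 32 + 256 + 1024 + 4096 + 131072 + 262144 + 524288
= 922936



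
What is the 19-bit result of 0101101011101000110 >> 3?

Original: 0101101011101000110 (decimal 186182)
Shift right by 3 positions
Drop the 3 low bits; fill with zeros on the left
Result: 0000101101011101000 (decimal 23272)
Equivalent: 186182 >> 3 = 186182 ÷ 2^3 = 23272



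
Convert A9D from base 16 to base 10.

Expand by place value (powers of 16):
Digit values: A = 10, D = 13
A9D = 10 × 16^2 + 9 × 16^1 + 13 × 16^0
= 10 × 256 + 9 × 16 + 13 × 1
= 2560 + 144 + 13
= 2717



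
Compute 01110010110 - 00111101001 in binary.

Method 1 - Direct subtraction (column by column from the right: bit − bit − borrow-in; if negative, add 2 and borrow 1 from the next column):
borrow: 01111010010
        01110010110
-       00111101001
-------------------
        00110101101

Method 2 - Add two's complement:
Two's complement of 00111101001: invert → 11000010110, add 1 → 11000010111
  01110010110
+ 11000010111
-------------
 100110101101  (end carry out of the top bit = 1)
Discarding the end carry: 00110101101
Decimal check:
  01110010110 = 512 + 256 + 128 + 16 + 4 + 2 = 918
  00111101001 = 256 + 128 + 64 + 32 + 8 + 1 = 489
  918 - 489 = 429, and 00110101101 = 256 + 128 + 32 + 8 + 4 + 1 = 429 ✓



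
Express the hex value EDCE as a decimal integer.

Expand by place value (powers of 16):
Digit values: E = 14, D = 13, C = 12
EDCE = 14 × 16^3 + 13 × 16^2 + 12 × 16^1 + 14 × 16^0
= 14 × 4096 + 13 × 256 + 12 × 16 + 14 × 1
= 57344 + 3328 + 192 + 14
= 60878



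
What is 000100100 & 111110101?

AND: 1 only when both bits are 1
  000100100
& 111110101
-----------
  000100100
Decimal: 36 & 501 = 36



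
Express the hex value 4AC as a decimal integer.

Expand by place value (powers of 16):
Digit values: A = 10, C = 12
4AC = 4 × 16^2 + 10 × 16^1 + 12 × 16^0
= 4 × 256 + 10 × 16 + 12 × 1
= 1024 + 160 + 12
= 1196



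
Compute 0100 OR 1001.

OR: 1 when either bit is 1
  0100
| 1001
------
  1101
Decimal: 4 | 9 = 13



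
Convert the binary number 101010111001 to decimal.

Sum of powers of 2 for each 1-bit:
2^0 + 2^3 + 2^4 + 2^5 + 2^7 + 2^9 + 2^11
= 1 + 8 + 16 + 32 + 128 + 512 + 2048
= 2745



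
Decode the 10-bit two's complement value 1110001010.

Binary: 1110001010
Sign bit: 1 (negative)
Invert: 0001110101
Add 1:  0001110110
Magnitude: 0001110110 = 64 + 32 + 16 + 4 + 2 = 118
Value: -118



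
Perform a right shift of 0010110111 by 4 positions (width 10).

Original: 0010110111 (decimal 183)
Shift right by 4 positions
Drop the 4 low bits; fill with zeros on the left
Result: 0000001011 (decimal 11)
Equivalent: 183 >> 4 = 183 ÷ 2^4 = 11



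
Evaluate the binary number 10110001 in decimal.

Sum of powers of 2 for each 1-bit:
2^0 + 2^4 + 2^5 + 2^7
= 1 + 16 + 32 + 128
= 177



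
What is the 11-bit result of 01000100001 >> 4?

Original: 01000100001 (decimal 545)
Shift right by 4 positions
Drop the 4 low bits; fill with zeros on the left
Result: 00000100010 (decimal 34)
Equivalent: 545 >> 4 = 545 ÷ 2^4 = 34



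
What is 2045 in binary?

Using repeated division by 2:
2045 ÷ 2 = 1022 remainder 1
1022 ÷ 2 = 511 remainder 0
511 ÷ 2 = 255 remainder 1
255 ÷ 2 = 127 remainder 1
127 ÷ 2 = 63 remainder 1
63 ÷ 2 = 31 remainder 1
31 ÷ 2 = 15 remainder 1
15 ÷ 2 = 7 remainder 1
7 ÷ 2 = 3 remainder 1
3 ÷ 2 = 1 remainder 1
1 ÷ 2 = 0 remainder 1
Reading remainders bottom to top: 11111111101



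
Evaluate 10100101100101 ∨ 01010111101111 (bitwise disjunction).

OR: 1 when either bit is 1
  10100101100101
| 01010111101111
----------------
  11110111101111
Decimal: 10597 | 5615 = 15855



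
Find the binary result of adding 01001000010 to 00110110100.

Add column by column from the right: bit + bit + carry-in; write the sum mod 2, carry 1 when the sum is 2 or 3.
carry:  00000000000
        01001000010
+       00110110100
-------------------
       001111110110
(the carry out of the leftmost column, 0, becomes the leading bit)
Decimal check:
  01001000010 = 512 + 64 + 2 = 578
  00110110100 = 256 + 128 + 32 + 16 + 4 = 436
  578 + 436 = 1014, and 001111110110 = 512 + 256 + 128 + 64 + 32 + 16 + 4 + 2 = 1014 ✓



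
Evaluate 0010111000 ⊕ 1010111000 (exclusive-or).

XOR: 1 when bits differ
  0010111000
^ 1010111000
------------
  1000000000
Decimal: 184 ^ 696 = 512



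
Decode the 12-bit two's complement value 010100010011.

Binary: 010100010011
Sign bit: 0 (non-negative)
Read directly as an unsigned value:
010100010011 = 1024 + 256 + 16 + 2 + 1 = 1299
Value: 1299



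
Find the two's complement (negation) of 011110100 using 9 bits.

Original: 011110100
Step 1 - Invert all bits: 100001011
Step 2 - Add 1: 100001100
Verification: 011110100 + 100001100 = 1000000000; discarding the end carry (carry out of the top bit) leaves the 9-bit value 000000000, as required for x + (-x)



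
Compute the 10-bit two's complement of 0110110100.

Original: 0110110100
Step 1 - Invert all bits: 1001001011
Step 2 - Add 1: 1001001100
Verification: 0110110100 + 1001001100 = 10000000000; discarding the end carry (carry out of the top bit) leaves the 10-bit value 0000000000, as required for x + (-x)



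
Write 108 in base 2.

Using repeated division by 2:
108 ÷ 2 = 54 remainder 0
54 ÷ 2 = 27 remainder 0
27 ÷ 2 = 13 remainder 1
13 ÷ 2 = 6 remainder 1
6 ÷ 2 = 3 remainder 0
3 ÷ 2 = 1 remainder 1
1 ÷ 2 = 0 remainder 1
Reading remainders bottom to top: 1101100



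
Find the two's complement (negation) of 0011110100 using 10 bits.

Original: 0011110100
Step 1 - Invert all bits: 1100001011
Step 2 - Add 1: 1100001100
Verification: 0011110100 + 1100001100 = 10000000000; discarding the end carry (carry out of the top bit) leaves the 10-bit value 0000000000, as required for x + (-x)



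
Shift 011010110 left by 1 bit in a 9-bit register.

Original: 011010110 (decimal 214)
Shift left by 1 position
Append 1 zero on the right
Result: 110101100 (decimal 428)
Equivalent: 214 << 1 = 214 × 2^1 = 428



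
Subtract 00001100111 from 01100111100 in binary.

Method 1 - Direct subtraction (column by column from the right: bit − bit − borrow-in; if negative, add 2 and borrow 1 from the next column):
borrow: 00110001110
        01100111100
-       00001100111
-------------------
        01011010101

Method 2 - Add two's complement:
Two's complement of 00001100111: invert → 11110011000, add 1 → 11110011001
  01100111100
+ 11110011001
-------------
 101011010101  (end carry out of the top bit = 1)
Discarding the end carry: 01011010101
Decimal check:
  01100111100 = 512 + 256 + 32 + 16 + 8 + 4 = 828
  00001100111 = 64 + 32 + 4 + 2 + 1 = 103
  828 - 103 = 725, and 01011010101 = 512 + 128 + 64 + 16 + 4 + 1 = 725 ✓



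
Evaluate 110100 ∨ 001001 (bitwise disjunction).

OR: 1 when either bit is 1
  110100
| 001001
--------
  111101
Decimal: 52 | 9 = 61



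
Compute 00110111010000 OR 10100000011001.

OR: 1 when either bit is 1
  00110111010000
| 10100000011001
----------------
  10110111011001
Decimal: 3536 | 10265 = 11737



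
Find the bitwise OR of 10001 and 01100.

OR: 1 when either bit is 1
  10001
| 01100
-------
  11101
Decimal: 17 | 12 = 29



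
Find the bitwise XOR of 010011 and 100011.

XOR: 1 when bits differ
  010011
^ 100011
--------
  110000
Decimal: 19 ^ 35 = 48



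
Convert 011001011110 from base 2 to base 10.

Sum of powers of 2 for each 1-bit:
2^1 + 2^2 + 2^3 + 2^4 + 2^6 + 2^9 + 2^10
= 2 + 4 + 8 + 16 + 64 + 512 + 1024
= 1630



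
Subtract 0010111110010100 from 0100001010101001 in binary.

Method 1 - Direct subtraction (column by column from the right: bit − bit − borrow-in; if negative, add 2 and borrow 1 from the next column):
borrow: 0111111000101000
        0100001010101001
-       0010111110010100
------------------------
        0001001100010101

Method 2 - Add two's complement:
Two's complement of 0010111110010100: invert → 1101000001101011, add 1 → 1101000001101100
  0100001010101001
+ 1101000001101100
------------------
 10001001100010101  (end carry out of the top bit = 1)
Discarding the end carry: 0001001100010101
Decimal check:
  0100001010101001 = 16384 + 512 + 128 + 32 + 8 + 1 = 17065
  0010111110010100 = 8192 + 2048 + 1024 + 512 + 256 + 128 + 16 + 4 = 12180
  17065 - 12180 = 4885, and 0001001100010101 = 4096 + 512 + 256 + 16 + 4 + 1 = 4885 ✓



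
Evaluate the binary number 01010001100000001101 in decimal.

Sum of powers of 2 for each 1-bit:
2^0 + 2^2 + 2^3 + 2^11 + 2^12 + 2^16 + 2^18
= 1 + 4 + 8 + 2048 + 4096 + 65536 + 262144
= 333837



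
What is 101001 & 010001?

AND: 1 only when both bits are 1
  101001
& 010001
--------
  000001
Decimal: 41 & 17 = 1



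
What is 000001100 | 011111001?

OR: 1 when either bit is 1
  000001100
| 011111001
-----------
  011111101
Decimal: 12 | 249 = 253



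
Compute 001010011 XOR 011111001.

XOR: 1 when bits differ
  001010011
^ 011111001
-----------
  010101010
Decimal: 83 ^ 249 = 170



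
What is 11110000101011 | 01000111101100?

OR: 1 when either bit is 1
  11110000101011
| 01000111101100
----------------
  11110111101111
Decimal: 15403 | 4588 = 15855



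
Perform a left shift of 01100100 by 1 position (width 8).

Original: 01100100 (decimal 100)
Shift left by 1 position
Append 1 zero on the right
Result: 11001000 (decimal 200)
Equivalent: 100 << 1 = 100 × 2^1 = 200



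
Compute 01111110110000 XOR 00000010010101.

XOR: 1 when bits differ
  01111110110000
^ 00000010010101
----------------
  01111100100101
Decimal: 8112 ^ 149 = 7973



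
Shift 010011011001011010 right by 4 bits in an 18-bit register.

Original: 010011011001011010 (decimal 79450)
Shift right by 4 positions
Drop the 4 low bits; fill with zeros on the left
Result: 000001001101100101 (decimal 4965)
Equivalent: 79450 >> 4 = 79450 ÷ 2^4 = 4965



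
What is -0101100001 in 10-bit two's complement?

Original: 0101100001
Step 1 - Invert all bits: 1010011110
Step 2 - Add 1: 1010011111
Verification: 0101100001 + 1010011111 = 10000000000; discarding the end carry (carry out of the top bit) leaves the 10-bit value 0000000000, as required for x + (-x)



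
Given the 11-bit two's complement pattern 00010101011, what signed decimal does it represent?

Binary: 00010101011
Sign bit: 0 (non-negative)
Read directly as an unsigned value:
00010101011 = 128 + 32 + 8 + 2 + 1 = 171
Value: 171



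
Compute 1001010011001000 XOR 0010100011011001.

XOR: 1 when bits differ
  1001010011001000
^ 0010100011011001
------------------
  1011110000010001
Decimal: 38088 ^ 10457 = 48145



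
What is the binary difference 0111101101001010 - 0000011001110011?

Method 1 - Direct subtraction (column by column from the right: bit − bit − borrow-in; if negative, add 2 and borrow 1 from the next column):
borrow: 0000100111101110
        0111101101001010
-       0000011001110011
------------------------
        0111010011010111

Method 2 - Add two's complement:
Two's complement of 0000011001110011: invert → 1111100110001100, add 1 → 1111100110001101
  0111101101001010
+ 1111100110001101
------------------
 10111010011010111  (end carry out of the top bit = 1)
Discarding the end carry: 0111010011010111
Decimal check:
  0111101101001010 = 16384 + 8192 + 4096 + 2048 + 512 + 256 + 64 + 8 + 2 = 31562
  0000011001110011 = 1024 + 512 + 64 + 32 + 16 + 2 + 1 = 1651
  31562 - 1651 = 29911, and 0111010011010111 = 16384 + 8192 + 4096 + 1024 + 128 + 64 + 16 + 4 + 2 + 1 = 29911 ✓



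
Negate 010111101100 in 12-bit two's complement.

Original: 010111101100
Step 1 - Invert all bits: 101000010011
Step 2 - Add 1: 101000010100
Verification: 010111101100 + 101000010100 = 1000000000000; discarding the end carry (carry out of the top bit) leaves the 12-bit value 000000000000, as required for x + (-x)



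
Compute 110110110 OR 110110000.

OR: 1 when either bit is 1
  110110110
| 110110000
-----------
  110110110
Decimal: 438 | 432 = 438



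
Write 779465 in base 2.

Using repeated division by 2:
779465 ÷ 2 = 389732 remainder 1
389732 ÷ 2 = 194866 remainder 0
194866 ÷ 2 = 97433 remainder 0
97433 ÷ 2 = 48716 remainder 1
48716 ÷ 2 = 24358 remainder 0
24358 ÷ 2 = 12179 remainder 0
12179 ÷ 2 = 6089 remainder 1
6089 ÷ 2 = 3044 remainder 1
3044 ÷ 2 = 1522 remainder 0
1522 ÷ 2 = 761 remainder 0
761 ÷ 2 = 380 remainder 1
380 ÷ 2 = 190 remainder 0
190 ÷ 2 = 95 remainder 0
95 ÷ 2 = 47 remainder 1
47 ÷ 2 = 23 remainder 1
23 ÷ 2 = 11 remainder 1
11 ÷ 2 = 5 remainder 1
5 ÷ 2 = 2 remainder 1
2 ÷ 2 = 1 remainder 0
1 ÷ 2 = 0 remainder 1
Reading remainders bottom to top: 10111110010011001001



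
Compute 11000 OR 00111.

OR: 1 when either bit is 1
  11000
| 00111
-------
  11111
Decimal: 24 | 7 = 31



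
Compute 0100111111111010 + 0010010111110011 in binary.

Add column by column from the right: bit + bit + carry-in; write the sum mod 2, carry 1 when the sum is 2 or 3.
carry:  0001111111100100
        0100111111111010
+       0010010111110011
------------------------
       00111010111101101
(the carry out of the leftmost column, 0, becomes the leading bit)
Decimal check:
  0100111111111010 = 16384 + 2048 + 1024 + 512 + 256 + 128 + 64 + 32 + 16 + 8 + 2 = 20474
  0010010111110011 = 8192 + 1024 + 256 + 128 + 64 + 32 + 16 + 2 + 1 = 9715
  20474 + 9715 = 30189, and 00111010111101101 = 16384 + 8192 + 4096 + 1024 + 256 + 128 + 64 + 32 + 8 + 4 + 1 = 30189 ✓



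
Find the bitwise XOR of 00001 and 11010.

XOR: 1 when bits differ
  00001
^ 11010
-------
  11011
Decimal: 1 ^ 26 = 27



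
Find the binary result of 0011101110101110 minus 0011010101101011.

Method 1 - Direct subtraction (column by column from the right: bit − bit − borrow-in; if negative, add 2 and borrow 1 from the next column):
borrow: 0000100010000110
        0011101110101110
-       0011010101101011
------------------------
        0000011001000011

Method 2 - Add two's complement:
Two's complement of 0011010101101011: invert → 1100101010010100, add 1 → 1100101010010101
  0011101110101110
+ 1100101010010101
------------------
 10000011001000011  (end carry out of the top bit = 1)
Discarding the end carry: 0000011001000011
Decimal check:
  0011101110101110 = 8192 + 4096 + 2048 + 512 + 256 + 128 + 32 + 8 + 4 + 2 = 15278
  0011010101101011 = 8192 + 4096 + 1024 + 256 + 64 + 32 + 8 + 2 + 1 = 13675
  15278 - 13675 = 1603, and 0000011001000011 = 1024 + 512 + 64 + 2 + 1 = 1603 ✓



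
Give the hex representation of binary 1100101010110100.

Group into 4-bit nibbles from right:
  1100 = C
  1010 = A
  1011 = B
  0100 = 4
Result: CAB4



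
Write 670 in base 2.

Using repeated division by 2:
670 ÷ 2 = 335 remainder 0
335 ÷ 2 = 167 remainder 1
167 ÷ 2 = 83 remainder 1
83 ÷ 2 = 41 remainder 1
41 ÷ 2 = 20 remainder 1
20 ÷ 2 = 10 remainder 0
10 ÷ 2 = 5 remainder 0
5 ÷ 2 = 2 remainder 1
2 ÷ 2 = 1 remainder 0
1 ÷ 2 = 0 remainder 1
Reading remainders bottom to top: 1010011110



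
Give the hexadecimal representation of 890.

Using repeated division by 16 (digits 10–15 are A–F):
890 ÷ 16 = 55 remainder 10 (A)
55 ÷ 16 = 3 remainder 7
3 ÷ 16 = 0 remainder 3
Reading remainders bottom to top: 37A



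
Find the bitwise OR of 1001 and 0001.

OR: 1 when either bit is 1
  1001
| 0001
------
  1001
Decimal: 9 | 1 = 9



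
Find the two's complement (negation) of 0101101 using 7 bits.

Original: 0101101
Step 1 - Invert all bits: 1010010
Step 2 - Add 1: 1010011
Verification: 0101101 + 1010011 = 10000000; discarding the end carry (carry out of the top bit) leaves the 7-bit value 0000000, as required for x + (-x)



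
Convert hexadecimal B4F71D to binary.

Convert each hex digit to 4 bits:
  B = 1011
  4 = 0100
  F = 1111
  7 = 0111
  1 = 0001
  D = 1101
Concatenate: 101101001111011100011101



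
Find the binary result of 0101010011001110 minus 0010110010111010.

Method 1 - Direct subtraction (column by column from the right: bit − bit − borrow-in; if negative, add 2 and borrow 1 from the next column):
borrow: 0101000001100000
        0101010011001110
-       0010110010111010
------------------------
        0010100000010100

Method 2 - Add two's complement:
Two's complement of 0010110010111010: invert → 1101001101000101, add 1 → 1101001101000110
  0101010011001110
+ 1101001101000110
------------------
 10010100000010100  (end carry out of the top bit = 1)
Discarding the end carry: 0010100000010100
Decimal check:
  0101010011001110 = 16384 + 4096 + 1024 + 128 + 64 + 8 + 4 + 2 = 21710
  0010110010111010 = 8192 + 2048 + 1024 + 128 + 32 + 16 + 8 + 2 = 11450
  21710 - 11450 = 10260, and 0010100000010100 = 8192 + 2048 + 16 + 4 = 10260 ✓



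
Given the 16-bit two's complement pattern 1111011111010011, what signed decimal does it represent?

Binary: 1111011111010011
Sign bit: 1 (negative)
Invert: 0000100000101100
Add 1:  0000100000101101
Magnitude: 0000100000101101 = 2048 + 32 + 8 + 4 + 1 = 2093
Value: -2093



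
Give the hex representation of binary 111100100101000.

Group into 4-bit nibbles from right:
  0111 = 7
  1001 = 9
  0010 = 2
  1000 = 8
Result: 7928



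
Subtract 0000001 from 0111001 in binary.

Method 1 - Direct subtraction (column by column from the right: bit − bit − borrow-in; if negative, add 2 and borrow 1 from the next column):
borrow: 0000000
        0111001
-       0000001
---------------
        0111000

Method 2 - Add two's complement:
Two's complement of 0000001: invert → 1111110, add 1 → 1111111
  0111001
+ 1111111
---------
 10111000  (end carry out of the top bit = 1)
Discarding the end carry: 0111000
Decimal check:
  0111001 = 32 + 16 + 8 + 1 = 57
  0000001 = 1
  57 - 1 = 56, and 0111000 = 32 + 16 + 8 = 56 ✓



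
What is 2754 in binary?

Using repeated division by 2:
2754 ÷ 2 = 1377 remainder 0
1377 ÷ 2 = 688 remainder 1
688 ÷ 2 = 344 remainder 0
344 ÷ 2 = 172 remainder 0
172 ÷ 2 = 86 remainder 0
86 ÷ 2 = 43 remainder 0
43 ÷ 2 = 21 remainder 1
21 ÷ 2 = 10 remainder 1
10 ÷ 2 = 5 remainder 0
5 ÷ 2 = 2 remainder 1
2 ÷ 2 = 1 remainder 0
1 ÷ 2 = 0 remainder 1
Reading remainders bottom to top: 101011000010



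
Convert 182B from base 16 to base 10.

Expand by place value (powers of 16):
Digit values: B = 11
182B = 1 × 16^3 + 8 × 16^2 + 2 × 16^1 + 11 × 16^0
= 1 × 4096 + 8 × 256 + 2 × 16 + 11 × 1
= 4096 + 2048 + 32 + 11
= 6187



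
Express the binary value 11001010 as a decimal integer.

Sum of powers of 2 for each 1-bit:
2^1 + 2^3 + 2^6 + 2^7
= 2 + 8 + 64 + 128
= 202



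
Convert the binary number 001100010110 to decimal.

Sum of powers of 2 for each 1-bit:
2^1 + 2^2 + 2^4 + 2^8 + 2^9
= 2 + 4 + 16 + 256 + 512
= 790



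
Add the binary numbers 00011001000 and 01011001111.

Add column by column from the right: bit + bit + carry-in; write the sum mod 2, carry 1 when the sum is 2 or 3.
carry:  00110010000
        00011001000
+       01011001111
-------------------
       001110010111
(the carry out of the leftmost column, 0, becomes the leading bit)
Decimal check:
  00011001000 = 128 + 64 + 8 = 200
  01011001111 = 512 + 128 + 64 + 8 + 4 + 2 + 1 = 719
  200 + 719 = 919, and 001110010111 = 512 + 256 + 128 + 16 + 4 + 2 + 1 = 919 ✓



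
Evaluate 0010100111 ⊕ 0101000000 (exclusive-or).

XOR: 1 when bits differ
  0010100111
^ 0101000000
------------
  0111100111
Decimal: 167 ^ 320 = 487



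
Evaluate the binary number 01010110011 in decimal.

Sum of powers of 2 for each 1-bit:
2^0 + 2^1 + 2^4 + 2^5 + 2^7 + 2^9
= 1 + 2 + 16 + 32 + 128 + 512
= 691



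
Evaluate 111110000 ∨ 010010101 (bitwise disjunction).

OR: 1 when either bit is 1
  111110000
| 010010101
-----------
  111110101
Decimal: 496 | 149 = 501



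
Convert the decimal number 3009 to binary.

Using repeated division by 2:
3009 ÷ 2 = 1504 remainder 1
1504 ÷ 2 = 752 remainder 0
752 ÷ 2 = 376 remainder 0
376 ÷ 2 = 188 remainder 0
188 ÷ 2 = 94 remainder 0
94 ÷ 2 = 47 remainder 0
47 ÷ 2 = 23 remainder 1
23 ÷ 2 = 11 remainder 1
11 ÷ 2 = 5 remainder 1
5 ÷ 2 = 2 remainder 1
2 ÷ 2 = 1 remainder 0
1 ÷ 2 = 0 remainder 1
Reading remainders bottom to top: 101111000001



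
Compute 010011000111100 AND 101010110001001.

AND: 1 only when both bits are 1
  010011000111100
& 101010110001001
-----------------
  000010000001000
Decimal: 9788 & 21897 = 1032



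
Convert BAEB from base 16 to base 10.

Expand by place value (powers of 16):
Digit values: B = 11, A = 10, E = 14
BAEB = 11 × 16^3 + 10 × 16^2 + 14 × 16^1 + 11 × 16^0
= 11 × 4096 + 10 × 256 + 14 × 16 + 11 × 1
= 45056 + 2560 + 224 + 11
= 47851



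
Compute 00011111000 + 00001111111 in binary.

Add column by column from the right: bit + bit + carry-in; write the sum mod 2, carry 1 when the sum is 2 or 3.
carry:  00111110000
        00011111000
+       00001111111
-------------------
       000101110111
(the carry out of the leftmost column, 0, becomes the leading bit)
Decimal check:
  00011111000 = 128 + 64 + 32 + 16 + 8 = 248
  00001111111 = 64 + 32 + 16 + 8 + 4 + 2 + 1 = 127
  248 + 127 = 375, and 000101110111 = 256 + 64 + 32 + 16 + 4 + 2 + 1 = 375 ✓



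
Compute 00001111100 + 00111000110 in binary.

Add column by column from the right: bit + bit + carry-in; write the sum mod 2, carry 1 when the sum is 2 or 3.
carry:  01111111000
        00001111100
+       00111000110
-------------------
       001001000010
(the carry out of the leftmost column, 0, becomes the leading bit)
Decimal check:
  00001111100 = 64 + 32 + 16 + 8 + 4 = 124
  00111000110 = 256 + 128 + 64 + 4 + 2 = 454
  124 + 454 = 578, and 001001000010 = 512 + 64 + 2 = 578 ✓



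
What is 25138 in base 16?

Using repeated division by 16 (digits 10–15 are A–F):
25138 ÷ 16 = 1571 remainder 2
1571 ÷ 16 = 98 remainder 3
98 ÷ 16 = 6 remainder 2
6 ÷ 16 = 0 remainder 6
Reading remainders bottom to top: 6232



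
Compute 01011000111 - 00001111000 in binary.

Method 1 - Direct subtraction (column by column from the right: bit − bit − borrow-in; if negative, add 2 and borrow 1 from the next column):
borrow: 00011110000
        01011000111
-       00001111000
-------------------
        01001001111

Method 2 - Add two's complement:
Two's complement of 00001111000: invert → 11110000111, add 1 → 11110001000
  01011000111
+ 11110001000
-------------
 101001001111  (end carry out of the top bit = 1)
Discarding the end carry: 01001001111
Decimal check:
  01011000111 = 512 + 128 + 64 + 4 + 2 + 1 = 711
  00001111000 = 64 + 32 + 16 + 8 = 120
  711 - 120 = 591, and 01001001111 = 512 + 64 + 8 + 4 + 2 + 1 = 591 ✓



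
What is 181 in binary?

Using repeated division by 2:
181 ÷ 2 = 90 remainder 1
90 ÷ 2 = 45 remainder 0
45 ÷ 2 = 22 remainder 1
22 ÷ 2 = 11 remainder 0
11 ÷ 2 = 5 remainder 1
5 ÷ 2 = 2 remainder 1
2 ÷ 2 = 1 remainder 0
1 ÷ 2 = 0 remainder 1
Reading remainders bottom to top: 10110101



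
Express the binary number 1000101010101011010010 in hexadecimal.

Group into 4-bit nibbles from right:
  0010 = 2
  0010 = 2
  1010 = A
  1010 = A
  1101 = D
  0010 = 2
Result: 22AAD2



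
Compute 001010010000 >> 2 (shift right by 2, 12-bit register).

Original: 001010010000 (decimal 656)
Shift right by 2 positions
Drop the 2 low bits; fill with zeros on the left
Result: 000010100100 (decimal 164)
Equivalent: 656 >> 2 = 656 ÷ 2^2 = 164



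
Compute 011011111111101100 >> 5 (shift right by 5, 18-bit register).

Original: 011011111111101100 (decimal 114668)
Shift right by 5 positions
Drop the 5 low bits; fill with zeros on the left
Result: 000000110111111111 (decimal 3583)
Equivalent: 114668 >> 5 = 114668 ÷ 2^5 = 3583



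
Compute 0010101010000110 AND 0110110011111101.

AND: 1 only when both bits are 1
  0010101010000110
& 0110110011111101
------------------
  0010100010000100
Decimal: 10886 & 27901 = 10372



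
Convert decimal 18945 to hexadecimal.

Using repeated division by 16 (digits 10–15 are A–F):
18945 ÷ 16 = 1184 remainder 1
1184 ÷ 16 = 74 remainder 0
74 ÷ 16 = 4 remainder 10 (A)
4 ÷ 16 = 0 remainder 4
Reading remainders bottom to top: 4A01



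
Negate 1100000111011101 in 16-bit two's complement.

Original (sign bit 1, negative): 1100000111011101
Step 1 - Invert all bits: 0011111000100010
Step 2 - Add 1: 0011111000100011
Verification: 1100000111011101 + 0011111000100011 = 10000000000000000; discarding the end carry (carry out of the top bit) leaves the 16-bit value 0000000000000000, as required for x + (-x)



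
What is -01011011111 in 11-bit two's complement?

Original: 01011011111
Step 1 - Invert all bits: 10100100000
Step 2 - Add 1: 10100100001
Verification: 01011011111 + 10100100001 = 100000000000; discarding the end carry (carry out of the top bit) leaves the 11-bit value 00000000000, as required for x + (-x)



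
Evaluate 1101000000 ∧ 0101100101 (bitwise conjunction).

AND: 1 only when both bits are 1
  1101000000
& 0101100101
------------
  0101000000
Decimal: 832 & 357 = 320



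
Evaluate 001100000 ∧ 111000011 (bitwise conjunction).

AND: 1 only when both bits are 1
  001100000
& 111000011
-----------
  001000000
Decimal: 96 & 451 = 64



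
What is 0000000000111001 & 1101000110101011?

AND: 1 only when both bits are 1
  0000000000111001
& 1101000110101011
------------------
  0000000000101001
Decimal: 57 & 53675 = 41



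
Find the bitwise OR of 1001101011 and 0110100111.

OR: 1 when either bit is 1
  1001101011
| 0110100111
------------
  1111101111
Decimal: 619 | 423 = 1007



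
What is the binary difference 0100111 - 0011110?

Method 1 - Direct subtraction (column by column from the right: bit − bit − borrow-in; if negative, add 2 and borrow 1 from the next column):
borrow: 0110000
        0100111
-       0011110
---------------
        0001001

Method 2 - Add two's complement:
Two's complement of 0011110: invert → 1100001, add 1 → 1100010
  0100111
+ 1100010
---------
 10001001  (end carry out of the top bit = 1)
Discarding the end carry: 0001001
Decimal check:
  0100111 = 32 + 4 + 2 + 1 = 39
  0011110 = 16 + 8 + 4 + 2 = 30
  39 - 30 = 9, and 0001001 = 8 + 1 = 9 ✓



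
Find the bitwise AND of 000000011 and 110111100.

AND: 1 only when both bits are 1
  000000011
& 110111100
-----------
  000000000
Decimal: 3 & 444 = 0



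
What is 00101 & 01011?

AND: 1 only when both bits are 1
  00101
& 01011
-------
  00001
Decimal: 5 & 11 = 1



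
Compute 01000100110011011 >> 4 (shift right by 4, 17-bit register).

Original: 01000100110011011 (decimal 35227)
Shift right by 4 positions
Drop the 4 low bits; fill with zeros on the left
Result: 00000100010011001 (decimal 2201)
Equivalent: 35227 >> 4 = 35227 ÷ 2^4 = 2201



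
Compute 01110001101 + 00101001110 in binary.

Add column by column from the right: bit + bit + carry-in; write the sum mod 2, carry 1 when the sum is 2 or 3.
carry:  11000011000
        01110001101
+       00101001110
-------------------
       010011011011
(the carry out of the leftmost column, 0, becomes the leading bit)
Decimal check:
  01110001101 = 512 + 256 + 128 + 8 + 4 + 1 = 909
  00101001110 = 256 + 64 + 8 + 4 + 2 = 334
  909 + 334 = 1243, and 010011011011 = 1024 + 128 + 64 + 16 + 8 + 2 + 1 = 1243 ✓



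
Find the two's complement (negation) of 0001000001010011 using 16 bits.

Original: 0001000001010011
Step 1 - Invert all bits: 1110111110101100
Step 2 - Add 1: 1110111110101101
Verification: 0001000001010011 + 1110111110101101 = 10000000000000000; discarding the end carry (carry out of the top bit) leaves the 16-bit value 0000000000000000, as required for x + (-x)



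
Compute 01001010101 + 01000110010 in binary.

Add column by column from the right: bit + bit + carry-in; write the sum mod 2, carry 1 when the sum is 2 or 3.
carry:  10011100000
        01001010101
+       01000110010
-------------------
       010010000111
(the carry out of the leftmost column, 0, becomes the leading bit)
Decimal check:
  01001010101 = 512 + 64 + 16 + 4 + 1 = 597
  01000110010 = 512 + 32 + 16 + 2 = 562
  597 + 562 = 1159, and 010010000111 = 1024 + 128 + 4 + 2 + 1 = 1159 ✓



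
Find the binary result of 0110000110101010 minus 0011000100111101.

Method 1 - Direct subtraction (column by column from the right: bit − bit − borrow-in; if negative, add 2 and borrow 1 from the next column):
borrow: 0110000011111010
        0110000110101010
-       0011000100111101
------------------------
        0011000001101101

Method 2 - Add two's complement:
Two's complement of 0011000100111101: invert → 1100111011000010, add 1 → 1100111011000011
  0110000110101010
+ 1100111011000011
------------------
 10011000001101101  (end carry out of the top bit = 1)
Discarding the end carry: 0011000001101101
Decimal check:
  0110000110101010 = 16384 + 8192 + 256 + 128 + 32 + 8 + 2 = 25002
  0011000100111101 = 8192 + 4096 + 256 + 32 + 16 + 8 + 4 + 1 = 12605
  25002 - 12605 = 12397, and 0011000001101101 = 8192 + 4096 + 64 + 32 + 8 + 4 + 1 = 12397 ✓



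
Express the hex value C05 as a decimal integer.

Expand by place value (powers of 16):
Digit values: C = 12
C05 = 12 × 16^2 + 0 × 16^1 + 5 × 16^0
= 12 × 256 + 0 × 16 + 5 × 1
= 3072 + 0 + 5
= 3077



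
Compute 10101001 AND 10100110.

AND: 1 only when both bits are 1
  10101001
& 10100110
----------
  10100000
Decimal: 169 & 166 = 160



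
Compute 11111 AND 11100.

AND: 1 only when both bits are 1
  11111
& 11100
-------
  11100
Decimal: 31 & 28 = 28



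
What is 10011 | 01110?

OR: 1 when either bit is 1
  10011
| 01110
-------
  11111
Decimal: 19 | 14 = 31



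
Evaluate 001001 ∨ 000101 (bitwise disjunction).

OR: 1 when either bit is 1
  001001
| 000101
--------
  001101
Decimal: 9 | 5 = 13



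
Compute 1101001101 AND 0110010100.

AND: 1 only when both bits are 1
  1101001101
& 0110010100
------------
  0100000100
Decimal: 845 & 404 = 260



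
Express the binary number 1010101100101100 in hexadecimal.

Group into 4-bit nibbles from right:
  1010 = A
  1011 = B
  0010 = 2
  1100 = C
Result: AB2C



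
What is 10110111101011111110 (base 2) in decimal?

Sum of powers of 2 for each 1-bit:
2^1 + 2^2 + 2^3 + 2^4 + 2^5 + 2^6 + 2^7 + 2^9 + 2^11 + 2^12 + 2^13 + 2^14 + 2^16 + 2^17 + 2^19
= 2 + 4 + 8 + 16 + 32 + 64 + 128 + 512 + 2048 + 4096 + 8192 + 16384 + 65536 + 131072 + 524288
= 752382



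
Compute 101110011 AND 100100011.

AND: 1 only when both bits are 1
  101110011
& 100100011
-----------
  100100011
Decimal: 371 & 291 = 291



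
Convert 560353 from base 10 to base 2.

Using repeated division by 2:
560353 ÷ 2 = 280176 remainder 1
280176 ÷ 2 = 140088 remainder 0
140088 ÷ 2 = 70044 remainder 0
70044 ÷ 2 = 35022 remainder 0
35022 ÷ 2 = 17511 remainder 0
17511 ÷ 2 = 8755 remainder 1
8755 ÷ 2 = 4377 remainder 1
4377 ÷ 2 = 2188 remainder 1
2188 ÷ 2 = 1094 remainder 0
1094 ÷ 2 = 547 remainder 0
547 ÷ 2 = 273 remainder 1
273 ÷ 2 = 136 remainder 1
136 ÷ 2 = 68 remainder 0
68 ÷ 2 = 34 remainder 0
34 ÷ 2 = 17 remainder 0
17 ÷ 2 = 8 remainder 1
8 ÷ 2 = 4 remainder 0
4 ÷ 2 = 2 remainder 0
2 ÷ 2 = 1 remainder 0
1 ÷ 2 = 0 remainder 1
Reading remainders bottom to top: 10001000110011100001

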